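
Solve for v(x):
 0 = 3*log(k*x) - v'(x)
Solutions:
 v(x) = C1 + 3*x*log(k*x) - 3*x


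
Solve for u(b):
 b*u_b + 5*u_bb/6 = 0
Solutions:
 u(b) = C1 + C2*erf(sqrt(15)*b/5)


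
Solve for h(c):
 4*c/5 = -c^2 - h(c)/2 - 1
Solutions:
 h(c) = -2*c^2 - 8*c/5 - 2


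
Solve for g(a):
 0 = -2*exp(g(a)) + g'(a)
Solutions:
 g(a) = log(-1/(C1 + 2*a))


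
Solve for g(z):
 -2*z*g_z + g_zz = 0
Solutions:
 g(z) = C1 + C2*erfi(z)


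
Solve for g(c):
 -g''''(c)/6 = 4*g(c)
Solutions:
 g(c) = (C1*sin(6^(1/4)*c) + C2*cos(6^(1/4)*c))*exp(-6^(1/4)*c) + (C3*sin(6^(1/4)*c) + C4*cos(6^(1/4)*c))*exp(6^(1/4)*c)


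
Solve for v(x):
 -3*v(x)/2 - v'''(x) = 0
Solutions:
 v(x) = C3*exp(-2^(2/3)*3^(1/3)*x/2) + (C1*sin(2^(2/3)*3^(5/6)*x/4) + C2*cos(2^(2/3)*3^(5/6)*x/4))*exp(2^(2/3)*3^(1/3)*x/4)


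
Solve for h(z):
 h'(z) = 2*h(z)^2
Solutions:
 h(z) = -1/(C1 + 2*z)


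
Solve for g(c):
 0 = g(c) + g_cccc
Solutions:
 g(c) = (C1*sin(sqrt(2)*c/2) + C2*cos(sqrt(2)*c/2))*exp(-sqrt(2)*c/2) + (C3*sin(sqrt(2)*c/2) + C4*cos(sqrt(2)*c/2))*exp(sqrt(2)*c/2)


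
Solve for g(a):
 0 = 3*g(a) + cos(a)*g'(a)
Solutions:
 g(a) = C1*(sin(a) - 1)^(3/2)/(sin(a) + 1)^(3/2)


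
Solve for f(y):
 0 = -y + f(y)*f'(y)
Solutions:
 f(y) = -sqrt(C1 + y^2)
 f(y) = sqrt(C1 + y^2)


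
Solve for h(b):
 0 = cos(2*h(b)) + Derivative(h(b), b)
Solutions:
 h(b) = -asin((C1 + exp(4*b))/(C1 - exp(4*b)))/2 + pi/2
 h(b) = asin((C1 + exp(4*b))/(C1 - exp(4*b)))/2


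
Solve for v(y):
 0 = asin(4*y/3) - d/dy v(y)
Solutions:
 v(y) = C1 + y*asin(4*y/3) + sqrt(9 - 16*y^2)/4


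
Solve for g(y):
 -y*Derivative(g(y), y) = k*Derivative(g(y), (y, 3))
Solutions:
 g(y) = C1 + Integral(C2*airyai(y*(-1/k)^(1/3)) + C3*airybi(y*(-1/k)^(1/3)), y)


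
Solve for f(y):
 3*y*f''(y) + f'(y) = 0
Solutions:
 f(y) = C1 + C2*y^(2/3)


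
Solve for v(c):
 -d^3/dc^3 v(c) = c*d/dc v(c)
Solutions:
 v(c) = C1 + Integral(C2*airyai(-c) + C3*airybi(-c), c)


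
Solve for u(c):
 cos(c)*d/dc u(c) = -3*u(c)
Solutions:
 u(c) = C1*(sin(c) - 1)^(3/2)/(sin(c) + 1)^(3/2)


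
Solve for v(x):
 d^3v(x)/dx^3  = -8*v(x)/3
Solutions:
 v(x) = C3*exp(-2*3^(2/3)*x/3) + (C1*sin(3^(1/6)*x) + C2*cos(3^(1/6)*x))*exp(3^(2/3)*x/3)


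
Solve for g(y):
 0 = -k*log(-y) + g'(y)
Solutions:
 g(y) = C1 + k*y*log(-y) - k*y


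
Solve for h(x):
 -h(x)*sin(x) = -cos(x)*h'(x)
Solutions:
 h(x) = C1/cos(x)


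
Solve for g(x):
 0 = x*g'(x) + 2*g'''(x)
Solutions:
 g(x) = C1 + Integral(C2*airyai(-2^(2/3)*x/2) + C3*airybi(-2^(2/3)*x/2), x)


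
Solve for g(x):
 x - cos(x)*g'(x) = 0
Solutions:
 g(x) = C1 + Integral(x/cos(x), x)


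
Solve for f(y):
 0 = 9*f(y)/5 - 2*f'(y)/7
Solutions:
 f(y) = C1*exp(63*y/10)


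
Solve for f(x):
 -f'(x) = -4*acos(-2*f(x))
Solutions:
 Integral(1/acos(-2*_y), (_y, f(x))) = C1 + 4*x


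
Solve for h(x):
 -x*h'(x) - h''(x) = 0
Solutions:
 h(x) = C1 + C2*erf(sqrt(2)*x/2)


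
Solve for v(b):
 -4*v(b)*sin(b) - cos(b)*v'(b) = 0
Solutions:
 v(b) = C1*cos(b)^4


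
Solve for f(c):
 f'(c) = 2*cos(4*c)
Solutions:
 f(c) = C1 + sin(4*c)/2


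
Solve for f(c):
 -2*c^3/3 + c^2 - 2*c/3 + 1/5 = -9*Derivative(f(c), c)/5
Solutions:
 f(c) = C1 + 5*c^4/54 - 5*c^3/27 + 5*c^2/27 - c/9


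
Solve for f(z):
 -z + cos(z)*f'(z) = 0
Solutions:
 f(z) = C1 + Integral(z/cos(z), z)


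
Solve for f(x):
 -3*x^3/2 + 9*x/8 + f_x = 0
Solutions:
 f(x) = C1 + 3*x^4/8 - 9*x^2/16


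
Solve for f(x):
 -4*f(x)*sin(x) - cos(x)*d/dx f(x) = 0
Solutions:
 f(x) = C1*cos(x)^4


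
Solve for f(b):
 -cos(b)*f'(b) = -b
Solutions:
 f(b) = C1 + Integral(b/cos(b), b)


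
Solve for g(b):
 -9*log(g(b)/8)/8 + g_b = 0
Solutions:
 8*Integral(1/(-log(_y) + 3*log(2)), (_y, g(b)))/9 = C1 - b


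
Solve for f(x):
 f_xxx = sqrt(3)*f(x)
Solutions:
 f(x) = C3*exp(3^(1/6)*x) + (C1*sin(3^(2/3)*x/2) + C2*cos(3^(2/3)*x/2))*exp(-3^(1/6)*x/2)


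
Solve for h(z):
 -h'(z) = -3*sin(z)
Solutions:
 h(z) = C1 - 3*cos(z)


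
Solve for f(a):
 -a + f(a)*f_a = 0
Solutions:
 f(a) = -sqrt(C1 + a^2)
 f(a) = sqrt(C1 + a^2)


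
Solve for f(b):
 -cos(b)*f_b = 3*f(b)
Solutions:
 f(b) = C1*(sin(b) - 1)^(3/2)/(sin(b) + 1)^(3/2)


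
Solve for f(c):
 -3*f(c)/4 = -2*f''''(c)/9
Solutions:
 f(c) = C1*exp(-2^(1/4)*3^(3/4)*c/2) + C2*exp(2^(1/4)*3^(3/4)*c/2) + C3*sin(2^(1/4)*3^(3/4)*c/2) + C4*cos(2^(1/4)*3^(3/4)*c/2)


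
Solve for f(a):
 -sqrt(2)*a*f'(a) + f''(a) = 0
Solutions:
 f(a) = C1 + C2*erfi(2^(3/4)*a/2)


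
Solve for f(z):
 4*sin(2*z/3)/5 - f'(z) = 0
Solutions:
 f(z) = C1 - 6*cos(2*z/3)/5


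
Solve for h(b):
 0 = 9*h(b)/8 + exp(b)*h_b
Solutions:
 h(b) = C1*exp(9*exp(-b)/8)


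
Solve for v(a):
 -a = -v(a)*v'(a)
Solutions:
 v(a) = -sqrt(C1 + a^2)
 v(a) = sqrt(C1 + a^2)


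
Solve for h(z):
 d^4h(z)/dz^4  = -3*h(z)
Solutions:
 h(z) = (C1*sin(sqrt(2)*3^(1/4)*z/2) + C2*cos(sqrt(2)*3^(1/4)*z/2))*exp(-sqrt(2)*3^(1/4)*z/2) + (C3*sin(sqrt(2)*3^(1/4)*z/2) + C4*cos(sqrt(2)*3^(1/4)*z/2))*exp(sqrt(2)*3^(1/4)*z/2)


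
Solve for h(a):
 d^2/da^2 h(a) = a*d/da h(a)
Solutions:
 h(a) = C1 + C2*erfi(sqrt(2)*a/2)


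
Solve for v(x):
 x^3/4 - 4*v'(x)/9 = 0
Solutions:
 v(x) = C1 + 9*x^4/64


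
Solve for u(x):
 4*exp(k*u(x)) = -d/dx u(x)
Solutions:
 u(x) = Piecewise((log(1/(C1*k + 4*k*x))/k, Ne(k, 0)), (nan, True))
 u(x) = Piecewise((C1 - 4*x, Eq(k, 0)), (nan, True))


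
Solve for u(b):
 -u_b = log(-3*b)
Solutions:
 u(b) = C1 - b*log(-b) + b*(1 - log(3))


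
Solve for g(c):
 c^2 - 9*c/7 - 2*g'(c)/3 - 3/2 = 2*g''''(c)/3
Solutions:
 g(c) = C1 + C4*exp(-c) + c^3/2 - 27*c^2/28 - 9*c/4 + (C2*sin(sqrt(3)*c/2) + C3*cos(sqrt(3)*c/2))*exp(c/2)


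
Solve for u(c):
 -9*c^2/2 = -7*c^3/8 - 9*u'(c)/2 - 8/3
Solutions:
 u(c) = C1 - 7*c^4/144 + c^3/3 - 16*c/27


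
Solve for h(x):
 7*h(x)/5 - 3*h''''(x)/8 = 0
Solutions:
 h(x) = C1*exp(-15^(3/4)*56^(1/4)*x/15) + C2*exp(15^(3/4)*56^(1/4)*x/15) + C3*sin(15^(3/4)*56^(1/4)*x/15) + C4*cos(15^(3/4)*56^(1/4)*x/15)


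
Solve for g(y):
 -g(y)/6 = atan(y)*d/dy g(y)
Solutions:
 g(y) = C1*exp(-Integral(1/atan(y), y)/6)


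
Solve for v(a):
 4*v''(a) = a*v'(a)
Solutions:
 v(a) = C1 + C2*erfi(sqrt(2)*a/4)


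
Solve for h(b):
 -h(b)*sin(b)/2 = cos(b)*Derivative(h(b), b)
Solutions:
 h(b) = C1*sqrt(cos(b))


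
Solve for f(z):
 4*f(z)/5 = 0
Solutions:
 f(z) = 0


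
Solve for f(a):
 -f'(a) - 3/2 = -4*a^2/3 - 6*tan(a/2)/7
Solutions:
 f(a) = C1 + 4*a^3/9 - 3*a/2 - 12*log(cos(a/2))/7


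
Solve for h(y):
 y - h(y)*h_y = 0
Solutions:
 h(y) = -sqrt(C1 + y^2)
 h(y) = sqrt(C1 + y^2)


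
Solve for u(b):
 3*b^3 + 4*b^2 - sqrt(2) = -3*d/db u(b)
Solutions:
 u(b) = C1 - b^4/4 - 4*b^3/9 + sqrt(2)*b/3


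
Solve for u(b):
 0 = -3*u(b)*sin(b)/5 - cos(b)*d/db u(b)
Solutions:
 u(b) = C1*cos(b)^(3/5)


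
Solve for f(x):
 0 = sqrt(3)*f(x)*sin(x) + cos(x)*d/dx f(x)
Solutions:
 f(x) = C1*cos(x)^(sqrt(3))


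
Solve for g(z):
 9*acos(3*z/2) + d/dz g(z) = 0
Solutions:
 g(z) = C1 - 9*z*acos(3*z/2) + 3*sqrt(4 - 9*z^2)


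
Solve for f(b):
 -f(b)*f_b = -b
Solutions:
 f(b) = -sqrt(C1 + b^2)
 f(b) = sqrt(C1 + b^2)


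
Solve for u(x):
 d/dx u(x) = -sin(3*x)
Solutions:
 u(x) = C1 + cos(3*x)/3


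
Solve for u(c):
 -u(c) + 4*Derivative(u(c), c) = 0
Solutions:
 u(c) = C1*exp(c/4)


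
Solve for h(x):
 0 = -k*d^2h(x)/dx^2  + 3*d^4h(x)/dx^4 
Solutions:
 h(x) = C1 + C2*x + C3*exp(-sqrt(3)*sqrt(k)*x/3) + C4*exp(sqrt(3)*sqrt(k)*x/3)


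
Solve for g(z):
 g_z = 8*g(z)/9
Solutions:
 g(z) = C1*exp(8*z/9)


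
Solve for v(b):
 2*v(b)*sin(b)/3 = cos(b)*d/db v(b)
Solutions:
 v(b) = C1/cos(b)^(2/3)


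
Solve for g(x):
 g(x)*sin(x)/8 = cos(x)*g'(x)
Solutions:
 g(x) = C1/cos(x)^(1/8)


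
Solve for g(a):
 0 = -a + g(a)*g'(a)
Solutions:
 g(a) = -sqrt(C1 + a^2)
 g(a) = sqrt(C1 + a^2)


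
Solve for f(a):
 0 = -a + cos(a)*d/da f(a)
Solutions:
 f(a) = C1 + Integral(a/cos(a), a)


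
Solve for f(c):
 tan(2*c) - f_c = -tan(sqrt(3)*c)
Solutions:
 f(c) = C1 - log(cos(2*c))/2 - sqrt(3)*log(cos(sqrt(3)*c))/3


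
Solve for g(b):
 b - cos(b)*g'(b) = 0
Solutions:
 g(b) = C1 + Integral(b/cos(b), b)


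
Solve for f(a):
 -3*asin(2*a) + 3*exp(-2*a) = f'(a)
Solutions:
 f(a) = C1 - 3*a*asin(2*a) - 3*sqrt(1 - 4*a^2)/2 - 3*exp(-2*a)/2


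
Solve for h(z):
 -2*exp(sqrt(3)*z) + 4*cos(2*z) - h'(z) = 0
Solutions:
 h(z) = C1 - 2*sqrt(3)*exp(sqrt(3)*z)/3 + 2*sin(2*z)


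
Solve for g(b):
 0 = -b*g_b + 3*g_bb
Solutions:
 g(b) = C1 + C2*erfi(sqrt(6)*b/6)


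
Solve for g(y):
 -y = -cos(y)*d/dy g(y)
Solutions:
 g(y) = C1 + Integral(y/cos(y), y)


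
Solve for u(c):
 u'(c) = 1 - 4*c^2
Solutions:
 u(c) = C1 - 4*c^3/3 + c


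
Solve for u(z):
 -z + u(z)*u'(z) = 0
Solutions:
 u(z) = -sqrt(C1 + z^2)
 u(z) = sqrt(C1 + z^2)


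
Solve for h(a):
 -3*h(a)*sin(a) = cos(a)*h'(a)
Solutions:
 h(a) = C1*cos(a)^3


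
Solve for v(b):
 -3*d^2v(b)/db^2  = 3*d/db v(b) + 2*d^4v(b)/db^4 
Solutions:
 v(b) = C1 + C2*exp(-2^(1/3)*b*(-(3 + sqrt(11))^(1/3) + 2^(1/3)/(3 + sqrt(11))^(1/3))/4)*sin(2^(1/3)*sqrt(3)*b*(2^(1/3)/(3 + sqrt(11))^(1/3) + (3 + sqrt(11))^(1/3))/4) + C3*exp(-2^(1/3)*b*(-(3 + sqrt(11))^(1/3) + 2^(1/3)/(3 + sqrt(11))^(1/3))/4)*cos(2^(1/3)*sqrt(3)*b*(2^(1/3)/(3 + sqrt(11))^(1/3) + (3 + sqrt(11))^(1/3))/4) + C4*exp(2^(1/3)*b*(-(3 + sqrt(11))^(1/3) + 2^(1/3)/(3 + sqrt(11))^(1/3))/2)


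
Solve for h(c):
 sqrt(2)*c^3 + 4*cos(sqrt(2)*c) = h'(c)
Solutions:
 h(c) = C1 + sqrt(2)*c^4/4 + 2*sqrt(2)*sin(sqrt(2)*c)


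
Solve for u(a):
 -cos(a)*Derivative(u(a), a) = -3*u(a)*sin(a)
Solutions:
 u(a) = C1/cos(a)^3


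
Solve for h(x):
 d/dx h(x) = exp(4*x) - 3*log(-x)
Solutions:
 h(x) = C1 - 3*x*log(-x) + 3*x + exp(4*x)/4


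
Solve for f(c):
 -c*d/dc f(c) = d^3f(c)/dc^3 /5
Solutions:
 f(c) = C1 + Integral(C2*airyai(-5^(1/3)*c) + C3*airybi(-5^(1/3)*c), c)


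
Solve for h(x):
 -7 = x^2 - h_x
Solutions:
 h(x) = C1 + x^3/3 + 7*x


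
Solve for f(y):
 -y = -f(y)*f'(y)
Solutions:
 f(y) = -sqrt(C1 + y^2)
 f(y) = sqrt(C1 + y^2)


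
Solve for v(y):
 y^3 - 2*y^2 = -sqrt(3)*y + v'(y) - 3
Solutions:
 v(y) = C1 + y^4/4 - 2*y^3/3 + sqrt(3)*y^2/2 + 3*y


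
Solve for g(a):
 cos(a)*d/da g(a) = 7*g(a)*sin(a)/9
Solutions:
 g(a) = C1/cos(a)^(7/9)


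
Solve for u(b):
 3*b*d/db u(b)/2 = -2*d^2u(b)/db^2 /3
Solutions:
 u(b) = C1 + C2*erf(3*sqrt(2)*b/4)


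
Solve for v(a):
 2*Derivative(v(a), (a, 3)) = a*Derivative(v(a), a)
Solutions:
 v(a) = C1 + Integral(C2*airyai(2^(2/3)*a/2) + C3*airybi(2^(2/3)*a/2), a)


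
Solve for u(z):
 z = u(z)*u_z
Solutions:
 u(z) = -sqrt(C1 + z^2)
 u(z) = sqrt(C1 + z^2)


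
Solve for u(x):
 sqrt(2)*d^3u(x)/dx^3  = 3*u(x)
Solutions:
 u(x) = C3*exp(2^(5/6)*3^(1/3)*x/2) + (C1*sin(6^(5/6)*x/4) + C2*cos(6^(5/6)*x/4))*exp(-2^(5/6)*3^(1/3)*x/4)


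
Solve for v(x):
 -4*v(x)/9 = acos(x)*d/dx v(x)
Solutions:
 v(x) = C1*exp(-4*Integral(1/acos(x), x)/9)


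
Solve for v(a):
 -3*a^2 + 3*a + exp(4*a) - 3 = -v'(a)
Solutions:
 v(a) = C1 + a^3 - 3*a^2/2 + 3*a - exp(4*a)/4


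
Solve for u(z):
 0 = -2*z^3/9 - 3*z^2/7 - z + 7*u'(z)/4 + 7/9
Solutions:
 u(z) = C1 + 2*z^4/63 + 4*z^3/49 + 2*z^2/7 - 4*z/9


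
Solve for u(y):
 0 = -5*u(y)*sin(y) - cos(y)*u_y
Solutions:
 u(y) = C1*cos(y)^5


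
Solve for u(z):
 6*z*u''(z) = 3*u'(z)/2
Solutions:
 u(z) = C1 + C2*z^(5/4)


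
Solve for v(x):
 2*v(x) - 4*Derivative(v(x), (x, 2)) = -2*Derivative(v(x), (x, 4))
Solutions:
 v(x) = (C1 + C2*x)*exp(-x) + (C3 + C4*x)*exp(x)


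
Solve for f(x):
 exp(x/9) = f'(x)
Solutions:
 f(x) = C1 + 9*exp(x/9)


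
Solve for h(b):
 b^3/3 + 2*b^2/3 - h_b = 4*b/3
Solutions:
 h(b) = C1 + b^4/12 + 2*b^3/9 - 2*b^2/3


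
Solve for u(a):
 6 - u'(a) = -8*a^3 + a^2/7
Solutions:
 u(a) = C1 + 2*a^4 - a^3/21 + 6*a


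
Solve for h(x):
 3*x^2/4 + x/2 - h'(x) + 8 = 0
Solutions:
 h(x) = C1 + x^3/4 + x^2/4 + 8*x


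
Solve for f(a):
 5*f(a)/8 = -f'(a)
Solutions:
 f(a) = C1*exp(-5*a/8)


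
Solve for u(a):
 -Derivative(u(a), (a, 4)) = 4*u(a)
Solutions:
 u(a) = (C1*sin(a) + C2*cos(a))*exp(-a) + (C3*sin(a) + C4*cos(a))*exp(a)


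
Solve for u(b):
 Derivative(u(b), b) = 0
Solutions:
 u(b) = C1


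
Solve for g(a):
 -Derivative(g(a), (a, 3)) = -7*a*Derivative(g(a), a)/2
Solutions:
 g(a) = C1 + Integral(C2*airyai(2^(2/3)*7^(1/3)*a/2) + C3*airybi(2^(2/3)*7^(1/3)*a/2), a)


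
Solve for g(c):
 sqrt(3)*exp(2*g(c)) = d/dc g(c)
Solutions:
 g(c) = log(-sqrt(-1/(C1 + sqrt(3)*c))) - log(2)/2
 g(c) = log(-1/(C1 + sqrt(3)*c))/2 - log(2)/2


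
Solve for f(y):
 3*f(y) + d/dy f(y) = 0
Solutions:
 f(y) = C1*exp(-3*y)


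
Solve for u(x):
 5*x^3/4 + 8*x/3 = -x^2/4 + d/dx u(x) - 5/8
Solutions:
 u(x) = C1 + 5*x^4/16 + x^3/12 + 4*x^2/3 + 5*x/8


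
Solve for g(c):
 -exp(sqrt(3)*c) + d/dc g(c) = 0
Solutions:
 g(c) = C1 + sqrt(3)*exp(sqrt(3)*c)/3


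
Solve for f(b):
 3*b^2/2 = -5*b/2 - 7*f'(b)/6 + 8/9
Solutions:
 f(b) = C1 - 3*b^3/7 - 15*b^2/14 + 16*b/21


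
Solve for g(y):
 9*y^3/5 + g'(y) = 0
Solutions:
 g(y) = C1 - 9*y^4/20


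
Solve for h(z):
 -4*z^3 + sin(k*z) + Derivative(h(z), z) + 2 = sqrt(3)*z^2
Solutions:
 h(z) = C1 + z^4 + sqrt(3)*z^3/3 - 2*z + cos(k*z)/k


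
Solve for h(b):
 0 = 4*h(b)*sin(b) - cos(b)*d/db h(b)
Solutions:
 h(b) = C1/cos(b)^4


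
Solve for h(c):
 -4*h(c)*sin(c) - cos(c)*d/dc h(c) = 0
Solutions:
 h(c) = C1*cos(c)^4


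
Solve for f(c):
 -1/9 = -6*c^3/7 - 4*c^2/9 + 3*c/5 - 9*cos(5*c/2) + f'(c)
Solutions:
 f(c) = C1 + 3*c^4/14 + 4*c^3/27 - 3*c^2/10 - c/9 + 18*sin(5*c/2)/5


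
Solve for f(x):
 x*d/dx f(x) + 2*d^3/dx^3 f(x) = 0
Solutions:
 f(x) = C1 + Integral(C2*airyai(-2^(2/3)*x/2) + C3*airybi(-2^(2/3)*x/2), x)


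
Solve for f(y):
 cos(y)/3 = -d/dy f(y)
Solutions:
 f(y) = C1 - sin(y)/3


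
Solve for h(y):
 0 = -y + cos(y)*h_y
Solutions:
 h(y) = C1 + Integral(y/cos(y), y)


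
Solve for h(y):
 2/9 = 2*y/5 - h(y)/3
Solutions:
 h(y) = 6*y/5 - 2/3


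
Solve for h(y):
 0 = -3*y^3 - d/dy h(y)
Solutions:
 h(y) = C1 - 3*y^4/4


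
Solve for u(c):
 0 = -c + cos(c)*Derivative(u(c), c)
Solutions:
 u(c) = C1 + Integral(c/cos(c), c)


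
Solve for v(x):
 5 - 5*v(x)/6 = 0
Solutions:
 v(x) = 6


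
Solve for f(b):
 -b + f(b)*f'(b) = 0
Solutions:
 f(b) = -sqrt(C1 + b^2)
 f(b) = sqrt(C1 + b^2)


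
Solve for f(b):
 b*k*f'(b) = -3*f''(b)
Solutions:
 f(b) = Piecewise((-sqrt(6)*sqrt(pi)*C1*erf(sqrt(6)*b*sqrt(k)/6)/(2*sqrt(k)) - C2, (k > 0) | (k < 0)), (-C1*b - C2, True))


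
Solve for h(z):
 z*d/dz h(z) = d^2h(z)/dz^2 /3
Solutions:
 h(z) = C1 + C2*erfi(sqrt(6)*z/2)


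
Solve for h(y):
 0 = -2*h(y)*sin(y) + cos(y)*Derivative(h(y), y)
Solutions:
 h(y) = C1/cos(y)^2


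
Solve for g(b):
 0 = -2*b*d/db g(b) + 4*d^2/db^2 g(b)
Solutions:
 g(b) = C1 + C2*erfi(b/2)


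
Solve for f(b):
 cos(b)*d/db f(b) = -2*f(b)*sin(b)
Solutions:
 f(b) = C1*cos(b)^2


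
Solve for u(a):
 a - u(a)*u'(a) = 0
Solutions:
 u(a) = -sqrt(C1 + a^2)
 u(a) = sqrt(C1 + a^2)


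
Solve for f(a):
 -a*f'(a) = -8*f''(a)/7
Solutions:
 f(a) = C1 + C2*erfi(sqrt(7)*a/4)


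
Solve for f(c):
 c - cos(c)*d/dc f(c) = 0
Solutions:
 f(c) = C1 + Integral(c/cos(c), c)


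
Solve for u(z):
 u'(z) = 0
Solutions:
 u(z) = C1


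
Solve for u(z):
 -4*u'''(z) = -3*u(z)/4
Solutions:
 u(z) = C3*exp(2^(2/3)*3^(1/3)*z/4) + (C1*sin(2^(2/3)*3^(5/6)*z/8) + C2*cos(2^(2/3)*3^(5/6)*z/8))*exp(-2^(2/3)*3^(1/3)*z/8)


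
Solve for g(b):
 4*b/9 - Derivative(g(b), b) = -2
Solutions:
 g(b) = C1 + 2*b^2/9 + 2*b


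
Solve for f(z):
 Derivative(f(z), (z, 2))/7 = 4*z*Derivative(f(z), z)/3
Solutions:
 f(z) = C1 + C2*erfi(sqrt(42)*z/3)


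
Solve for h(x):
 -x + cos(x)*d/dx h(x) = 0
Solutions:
 h(x) = C1 + Integral(x/cos(x), x)


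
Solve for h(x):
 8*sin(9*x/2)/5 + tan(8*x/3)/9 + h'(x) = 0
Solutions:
 h(x) = C1 + log(cos(8*x/3))/24 + 16*cos(9*x/2)/45


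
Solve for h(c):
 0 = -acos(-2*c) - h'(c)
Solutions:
 h(c) = C1 - c*acos(-2*c) - sqrt(1 - 4*c^2)/2


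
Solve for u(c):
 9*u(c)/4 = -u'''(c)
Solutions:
 u(c) = C3*exp(-2^(1/3)*3^(2/3)*c/2) + (C1*sin(3*2^(1/3)*3^(1/6)*c/4) + C2*cos(3*2^(1/3)*3^(1/6)*c/4))*exp(2^(1/3)*3^(2/3)*c/4)


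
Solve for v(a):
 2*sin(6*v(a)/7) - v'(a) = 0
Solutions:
 -2*a + 7*log(cos(6*v(a)/7) - 1)/12 - 7*log(cos(6*v(a)/7) + 1)/12 = C1


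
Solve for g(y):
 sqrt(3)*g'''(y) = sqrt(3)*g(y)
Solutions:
 g(y) = C3*exp(y) + (C1*sin(sqrt(3)*y/2) + C2*cos(sqrt(3)*y/2))*exp(-y/2)


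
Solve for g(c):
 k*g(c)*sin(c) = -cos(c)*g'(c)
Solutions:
 g(c) = C1*exp(k*log(cos(c)))


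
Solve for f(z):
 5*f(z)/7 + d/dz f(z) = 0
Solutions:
 f(z) = C1*exp(-5*z/7)


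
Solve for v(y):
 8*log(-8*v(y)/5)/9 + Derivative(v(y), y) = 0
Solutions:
 9*Integral(1/(log(-_y) - log(5) + 3*log(2)), (_y, v(y)))/8 = C1 - y


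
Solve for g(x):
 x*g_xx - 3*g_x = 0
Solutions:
 g(x) = C1 + C2*x^4


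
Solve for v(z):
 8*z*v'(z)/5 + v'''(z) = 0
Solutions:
 v(z) = C1 + Integral(C2*airyai(-2*5^(2/3)*z/5) + C3*airybi(-2*5^(2/3)*z/5), z)


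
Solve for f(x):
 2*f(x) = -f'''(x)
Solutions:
 f(x) = C3*exp(-2^(1/3)*x) + (C1*sin(2^(1/3)*sqrt(3)*x/2) + C2*cos(2^(1/3)*sqrt(3)*x/2))*exp(2^(1/3)*x/2)


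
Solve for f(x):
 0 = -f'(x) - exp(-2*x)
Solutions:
 f(x) = C1 + exp(-2*x)/2


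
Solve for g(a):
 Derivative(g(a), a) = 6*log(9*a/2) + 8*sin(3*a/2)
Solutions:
 g(a) = C1 + 6*a*log(a) - 6*a - 6*a*log(2) + 12*a*log(3) - 16*cos(3*a/2)/3


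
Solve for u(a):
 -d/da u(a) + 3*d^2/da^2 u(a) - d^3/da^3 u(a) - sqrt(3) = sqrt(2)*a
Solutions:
 u(a) = C1 + C2*exp(a*(3 - sqrt(5))/2) + C3*exp(a*(sqrt(5) + 3)/2) - sqrt(2)*a^2/2 - 3*sqrt(2)*a - sqrt(3)*a


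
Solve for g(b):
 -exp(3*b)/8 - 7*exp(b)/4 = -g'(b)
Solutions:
 g(b) = C1 + exp(3*b)/24 + 7*exp(b)/4


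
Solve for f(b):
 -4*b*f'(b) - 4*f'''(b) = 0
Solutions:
 f(b) = C1 + Integral(C2*airyai(-b) + C3*airybi(-b), b)


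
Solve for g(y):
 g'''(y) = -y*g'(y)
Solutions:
 g(y) = C1 + Integral(C2*airyai(-y) + C3*airybi(-y), y)


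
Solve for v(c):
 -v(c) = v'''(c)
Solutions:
 v(c) = C3*exp(-c) + (C1*sin(sqrt(3)*c/2) + C2*cos(sqrt(3)*c/2))*exp(c/2)


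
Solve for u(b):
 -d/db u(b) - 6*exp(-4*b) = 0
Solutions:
 u(b) = C1 + 3*exp(-4*b)/2


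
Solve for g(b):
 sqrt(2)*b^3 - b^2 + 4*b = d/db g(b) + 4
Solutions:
 g(b) = C1 + sqrt(2)*b^4/4 - b^3/3 + 2*b^2 - 4*b


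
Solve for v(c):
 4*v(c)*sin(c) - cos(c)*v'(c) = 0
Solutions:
 v(c) = C1/cos(c)^4


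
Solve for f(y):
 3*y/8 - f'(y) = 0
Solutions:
 f(y) = C1 + 3*y^2/16


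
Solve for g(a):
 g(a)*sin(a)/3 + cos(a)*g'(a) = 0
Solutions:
 g(a) = C1*cos(a)^(1/3)


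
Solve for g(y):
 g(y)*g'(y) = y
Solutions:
 g(y) = -sqrt(C1 + y^2)
 g(y) = sqrt(C1 + y^2)


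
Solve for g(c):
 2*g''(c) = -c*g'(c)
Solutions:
 g(c) = C1 + C2*erf(c/2)


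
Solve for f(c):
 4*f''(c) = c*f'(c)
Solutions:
 f(c) = C1 + C2*erfi(sqrt(2)*c/4)


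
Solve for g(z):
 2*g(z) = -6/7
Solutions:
 g(z) = -3/7


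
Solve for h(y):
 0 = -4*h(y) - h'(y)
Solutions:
 h(y) = C1*exp(-4*y)


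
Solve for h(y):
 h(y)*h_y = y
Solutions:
 h(y) = -sqrt(C1 + y^2)
 h(y) = sqrt(C1 + y^2)


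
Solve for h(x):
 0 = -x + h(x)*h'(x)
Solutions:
 h(x) = -sqrt(C1 + x^2)
 h(x) = sqrt(C1 + x^2)


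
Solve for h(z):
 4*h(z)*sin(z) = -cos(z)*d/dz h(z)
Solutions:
 h(z) = C1*cos(z)^4


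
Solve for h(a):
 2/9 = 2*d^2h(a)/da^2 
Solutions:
 h(a) = C1 + C2*a + a^2/18


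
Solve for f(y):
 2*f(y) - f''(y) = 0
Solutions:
 f(y) = C1*exp(-sqrt(2)*y) + C2*exp(sqrt(2)*y)


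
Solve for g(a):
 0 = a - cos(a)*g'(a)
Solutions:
 g(a) = C1 + Integral(a/cos(a), a)


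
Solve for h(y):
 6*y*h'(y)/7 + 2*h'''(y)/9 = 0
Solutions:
 h(y) = C1 + Integral(C2*airyai(-3*7^(2/3)*y/7) + C3*airybi(-3*7^(2/3)*y/7), y)


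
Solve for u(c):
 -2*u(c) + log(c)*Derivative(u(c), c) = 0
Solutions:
 u(c) = C1*exp(2*li(c))


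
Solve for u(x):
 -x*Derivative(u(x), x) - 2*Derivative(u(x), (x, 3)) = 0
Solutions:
 u(x) = C1 + Integral(C2*airyai(-2^(2/3)*x/2) + C3*airybi(-2^(2/3)*x/2), x)


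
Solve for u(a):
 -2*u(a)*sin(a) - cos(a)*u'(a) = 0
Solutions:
 u(a) = C1*cos(a)^2


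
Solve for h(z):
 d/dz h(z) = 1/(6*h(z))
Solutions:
 h(z) = -sqrt(C1 + 3*z)/3
 h(z) = sqrt(C1 + 3*z)/3


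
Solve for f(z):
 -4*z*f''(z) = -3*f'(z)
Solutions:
 f(z) = C1 + C2*z^(7/4)


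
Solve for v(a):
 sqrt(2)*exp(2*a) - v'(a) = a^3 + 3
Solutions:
 v(a) = C1 - a^4/4 - 3*a + sqrt(2)*exp(2*a)/2


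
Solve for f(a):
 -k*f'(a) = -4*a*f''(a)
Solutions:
 f(a) = C1 + a^(re(k)/4 + 1)*(C2*sin(log(a)*Abs(im(k))/4) + C3*cos(log(a)*im(k)/4))


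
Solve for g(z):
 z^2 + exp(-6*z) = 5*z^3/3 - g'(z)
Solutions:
 g(z) = C1 + 5*z^4/12 - z^3/3 + exp(-6*z)/6


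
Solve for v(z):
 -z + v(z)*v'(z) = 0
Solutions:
 v(z) = -sqrt(C1 + z^2)
 v(z) = sqrt(C1 + z^2)


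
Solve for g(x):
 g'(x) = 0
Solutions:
 g(x) = C1


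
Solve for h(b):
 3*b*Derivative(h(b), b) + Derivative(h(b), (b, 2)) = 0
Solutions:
 h(b) = C1 + C2*erf(sqrt(6)*b/2)


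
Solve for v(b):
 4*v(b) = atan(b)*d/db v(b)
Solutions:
 v(b) = C1*exp(4*Integral(1/atan(b), b))


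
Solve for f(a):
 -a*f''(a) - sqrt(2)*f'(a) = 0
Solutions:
 f(a) = C1 + C2*a^(1 - sqrt(2))


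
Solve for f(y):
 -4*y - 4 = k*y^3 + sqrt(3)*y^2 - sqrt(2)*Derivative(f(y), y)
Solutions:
 f(y) = C1 + sqrt(2)*k*y^4/8 + sqrt(6)*y^3/6 + sqrt(2)*y^2 + 2*sqrt(2)*y


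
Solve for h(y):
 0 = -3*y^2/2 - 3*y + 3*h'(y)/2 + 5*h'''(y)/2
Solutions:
 h(y) = C1 + C2*sin(sqrt(15)*y/5) + C3*cos(sqrt(15)*y/5) + y^3/3 + y^2 - 10*y/3


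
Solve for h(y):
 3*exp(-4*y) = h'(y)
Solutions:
 h(y) = C1 - 3*exp(-4*y)/4


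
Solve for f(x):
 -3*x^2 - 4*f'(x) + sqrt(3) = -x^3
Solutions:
 f(x) = C1 + x^4/16 - x^3/4 + sqrt(3)*x/4


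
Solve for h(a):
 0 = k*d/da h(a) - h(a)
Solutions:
 h(a) = C1*exp(a/k)


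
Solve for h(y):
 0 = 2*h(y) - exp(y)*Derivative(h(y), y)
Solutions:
 h(y) = C1*exp(-2*exp(-y))


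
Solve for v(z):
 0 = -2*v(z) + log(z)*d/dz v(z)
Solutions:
 v(z) = C1*exp(2*li(z))


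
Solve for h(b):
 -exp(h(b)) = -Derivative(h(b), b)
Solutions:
 h(b) = log(-1/(C1 + b))


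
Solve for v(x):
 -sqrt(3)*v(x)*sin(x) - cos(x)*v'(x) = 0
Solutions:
 v(x) = C1*cos(x)^(sqrt(3))


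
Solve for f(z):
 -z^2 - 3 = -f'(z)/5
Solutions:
 f(z) = C1 + 5*z^3/3 + 15*z


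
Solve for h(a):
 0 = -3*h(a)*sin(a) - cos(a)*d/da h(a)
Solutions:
 h(a) = C1*cos(a)^3


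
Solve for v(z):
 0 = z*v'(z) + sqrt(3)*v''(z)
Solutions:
 v(z) = C1 + C2*erf(sqrt(2)*3^(3/4)*z/6)


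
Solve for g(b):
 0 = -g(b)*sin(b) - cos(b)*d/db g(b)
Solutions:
 g(b) = C1*cos(b)


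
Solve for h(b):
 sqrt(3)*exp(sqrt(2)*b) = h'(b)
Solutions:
 h(b) = C1 + sqrt(6)*exp(sqrt(2)*b)/2


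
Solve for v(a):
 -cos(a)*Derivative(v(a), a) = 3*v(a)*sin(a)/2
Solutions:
 v(a) = C1*cos(a)^(3/2)


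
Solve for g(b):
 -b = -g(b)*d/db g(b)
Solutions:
 g(b) = -sqrt(C1 + b^2)
 g(b) = sqrt(C1 + b^2)


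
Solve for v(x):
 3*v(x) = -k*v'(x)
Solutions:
 v(x) = C1*exp(-3*x/k)


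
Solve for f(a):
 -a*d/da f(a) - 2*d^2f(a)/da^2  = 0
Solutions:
 f(a) = C1 + C2*erf(a/2)


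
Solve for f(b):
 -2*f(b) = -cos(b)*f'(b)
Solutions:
 f(b) = C1*(sin(b) + 1)/(sin(b) - 1)


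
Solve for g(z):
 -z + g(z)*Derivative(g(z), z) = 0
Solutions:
 g(z) = -sqrt(C1 + z^2)
 g(z) = sqrt(C1 + z^2)


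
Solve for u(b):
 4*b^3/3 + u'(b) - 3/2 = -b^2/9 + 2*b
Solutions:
 u(b) = C1 - b^4/3 - b^3/27 + b^2 + 3*b/2


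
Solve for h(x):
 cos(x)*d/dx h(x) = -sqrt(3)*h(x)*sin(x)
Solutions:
 h(x) = C1*cos(x)^(sqrt(3))


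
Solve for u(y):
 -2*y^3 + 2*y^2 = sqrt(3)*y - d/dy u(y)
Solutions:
 u(y) = C1 + y^4/2 - 2*y^3/3 + sqrt(3)*y^2/2


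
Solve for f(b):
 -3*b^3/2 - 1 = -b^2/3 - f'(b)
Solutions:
 f(b) = C1 + 3*b^4/8 - b^3/9 + b


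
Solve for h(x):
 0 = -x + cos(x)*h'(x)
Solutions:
 h(x) = C1 + Integral(x/cos(x), x)


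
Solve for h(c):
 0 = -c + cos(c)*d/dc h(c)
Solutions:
 h(c) = C1 + Integral(c/cos(c), c)


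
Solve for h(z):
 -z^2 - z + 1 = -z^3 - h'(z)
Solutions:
 h(z) = C1 - z^4/4 + z^3/3 + z^2/2 - z


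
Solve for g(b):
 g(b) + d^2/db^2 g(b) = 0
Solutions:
 g(b) = C1*sin(b) + C2*cos(b)


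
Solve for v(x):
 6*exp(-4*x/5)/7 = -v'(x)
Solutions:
 v(x) = C1 + 15*exp(-4*x/5)/14


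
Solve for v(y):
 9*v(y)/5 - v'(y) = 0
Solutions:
 v(y) = C1*exp(9*y/5)


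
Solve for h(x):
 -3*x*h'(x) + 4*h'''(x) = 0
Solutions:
 h(x) = C1 + Integral(C2*airyai(6^(1/3)*x/2) + C3*airybi(6^(1/3)*x/2), x)


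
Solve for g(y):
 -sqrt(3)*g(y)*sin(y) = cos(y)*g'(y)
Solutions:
 g(y) = C1*cos(y)^(sqrt(3))


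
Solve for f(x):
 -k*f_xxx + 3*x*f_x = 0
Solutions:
 f(x) = C1 + Integral(C2*airyai(3^(1/3)*x*(1/k)^(1/3)) + C3*airybi(3^(1/3)*x*(1/k)^(1/3)), x)


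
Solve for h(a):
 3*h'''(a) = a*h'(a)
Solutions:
 h(a) = C1 + Integral(C2*airyai(3^(2/3)*a/3) + C3*airybi(3^(2/3)*a/3), a)


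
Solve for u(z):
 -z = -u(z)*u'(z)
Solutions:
 u(z) = -sqrt(C1 + z^2)
 u(z) = sqrt(C1 + z^2)


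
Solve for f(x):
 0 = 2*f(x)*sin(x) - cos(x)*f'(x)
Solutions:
 f(x) = C1/cos(x)^2


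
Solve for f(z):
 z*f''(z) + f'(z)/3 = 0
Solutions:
 f(z) = C1 + C2*z^(2/3)


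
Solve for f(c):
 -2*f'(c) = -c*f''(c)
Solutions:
 f(c) = C1 + C2*c^3


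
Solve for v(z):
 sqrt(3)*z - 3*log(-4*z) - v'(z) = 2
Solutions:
 v(z) = C1 + sqrt(3)*z^2/2 - 3*z*log(-z) + z*(1 - 6*log(2))


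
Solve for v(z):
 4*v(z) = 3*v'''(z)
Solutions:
 v(z) = C3*exp(6^(2/3)*z/3) + (C1*sin(2^(2/3)*3^(1/6)*z/2) + C2*cos(2^(2/3)*3^(1/6)*z/2))*exp(-6^(2/3)*z/6)


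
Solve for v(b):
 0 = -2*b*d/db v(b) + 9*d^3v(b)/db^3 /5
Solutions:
 v(b) = C1 + Integral(C2*airyai(30^(1/3)*b/3) + C3*airybi(30^(1/3)*b/3), b)


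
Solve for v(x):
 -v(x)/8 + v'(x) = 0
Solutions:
 v(x) = C1*exp(x/8)


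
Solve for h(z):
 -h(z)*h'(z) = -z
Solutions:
 h(z) = -sqrt(C1 + z^2)
 h(z) = sqrt(C1 + z^2)


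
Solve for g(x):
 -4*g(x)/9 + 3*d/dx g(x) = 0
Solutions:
 g(x) = C1*exp(4*x/27)


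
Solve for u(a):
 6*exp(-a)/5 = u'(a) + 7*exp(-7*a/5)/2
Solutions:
 u(a) = C1 - 6*exp(-a)/5 + 5*exp(-7*a/5)/2


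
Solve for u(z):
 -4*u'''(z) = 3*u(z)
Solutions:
 u(z) = C3*exp(-6^(1/3)*z/2) + (C1*sin(2^(1/3)*3^(5/6)*z/4) + C2*cos(2^(1/3)*3^(5/6)*z/4))*exp(6^(1/3)*z/4)


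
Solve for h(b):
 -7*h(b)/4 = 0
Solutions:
 h(b) = 0


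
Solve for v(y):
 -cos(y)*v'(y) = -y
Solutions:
 v(y) = C1 + Integral(y/cos(y), y)


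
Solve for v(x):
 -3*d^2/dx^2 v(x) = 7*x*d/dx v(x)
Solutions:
 v(x) = C1 + C2*erf(sqrt(42)*x/6)


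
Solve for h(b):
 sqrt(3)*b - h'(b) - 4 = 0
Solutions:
 h(b) = C1 + sqrt(3)*b^2/2 - 4*b


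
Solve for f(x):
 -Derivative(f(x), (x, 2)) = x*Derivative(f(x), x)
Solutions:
 f(x) = C1 + C2*erf(sqrt(2)*x/2)


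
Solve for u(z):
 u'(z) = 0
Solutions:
 u(z) = C1


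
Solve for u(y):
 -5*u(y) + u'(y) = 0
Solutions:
 u(y) = C1*exp(5*y)


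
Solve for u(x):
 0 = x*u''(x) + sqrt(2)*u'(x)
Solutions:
 u(x) = C1 + C2*x^(1 - sqrt(2))


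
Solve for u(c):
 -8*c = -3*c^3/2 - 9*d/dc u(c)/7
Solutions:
 u(c) = C1 - 7*c^4/24 + 28*c^2/9


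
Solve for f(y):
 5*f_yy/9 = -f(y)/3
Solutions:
 f(y) = C1*sin(sqrt(15)*y/5) + C2*cos(sqrt(15)*y/5)


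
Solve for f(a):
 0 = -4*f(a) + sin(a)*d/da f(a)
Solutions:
 f(a) = C1*(cos(a)^2 - 2*cos(a) + 1)/(cos(a)^2 + 2*cos(a) + 1)


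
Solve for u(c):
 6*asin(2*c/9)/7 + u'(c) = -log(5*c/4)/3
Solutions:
 u(c) = C1 - c*log(c)/3 - 6*c*asin(2*c/9)/7 - c*log(5) + c/3 + 2*c*log(10)/3 - 3*sqrt(81 - 4*c^2)/7


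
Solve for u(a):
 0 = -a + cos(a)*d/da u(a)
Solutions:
 u(a) = C1 + Integral(a/cos(a), a)


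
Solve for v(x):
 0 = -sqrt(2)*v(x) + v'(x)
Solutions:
 v(x) = C1*exp(sqrt(2)*x)


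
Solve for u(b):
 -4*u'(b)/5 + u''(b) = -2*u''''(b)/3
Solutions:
 u(b) = C1 + C2*exp(b*(-50^(1/3)*(12 + sqrt(194))^(1/3) + 5*20^(1/3)/(12 + sqrt(194))^(1/3))/20)*sin(sqrt(3)*b*(5*20^(1/3)/(12 + sqrt(194))^(1/3) + 50^(1/3)*(12 + sqrt(194))^(1/3))/20) + C3*exp(b*(-50^(1/3)*(12 + sqrt(194))^(1/3) + 5*20^(1/3)/(12 + sqrt(194))^(1/3))/20)*cos(sqrt(3)*b*(5*20^(1/3)/(12 + sqrt(194))^(1/3) + 50^(1/3)*(12 + sqrt(194))^(1/3))/20) + C4*exp(-b*(-50^(1/3)*(12 + sqrt(194))^(1/3) + 5*20^(1/3)/(12 + sqrt(194))^(1/3))/10)


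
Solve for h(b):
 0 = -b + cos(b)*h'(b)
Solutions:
 h(b) = C1 + Integral(b/cos(b), b)


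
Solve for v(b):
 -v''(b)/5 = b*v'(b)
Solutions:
 v(b) = C1 + C2*erf(sqrt(10)*b/2)


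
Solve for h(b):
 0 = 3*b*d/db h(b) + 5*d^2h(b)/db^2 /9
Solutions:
 h(b) = C1 + C2*erf(3*sqrt(30)*b/10)


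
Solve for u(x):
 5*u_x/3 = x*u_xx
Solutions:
 u(x) = C1 + C2*x^(8/3)


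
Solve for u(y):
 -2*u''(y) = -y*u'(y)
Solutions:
 u(y) = C1 + C2*erfi(y/2)


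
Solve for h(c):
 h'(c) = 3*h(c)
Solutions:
 h(c) = C1*exp(3*c)


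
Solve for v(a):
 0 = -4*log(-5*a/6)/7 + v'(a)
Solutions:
 v(a) = C1 + 4*a*log(-a)/7 + 4*a*(-log(6) - 1 + log(5))/7


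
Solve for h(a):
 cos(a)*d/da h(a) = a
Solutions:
 h(a) = C1 + Integral(a/cos(a), a)


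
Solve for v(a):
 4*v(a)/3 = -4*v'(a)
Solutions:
 v(a) = C1*exp(-a/3)


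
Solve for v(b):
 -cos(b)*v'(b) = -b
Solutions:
 v(b) = C1 + Integral(b/cos(b), b)


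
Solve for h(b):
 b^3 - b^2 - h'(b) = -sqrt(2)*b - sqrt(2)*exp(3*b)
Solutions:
 h(b) = C1 + b^4/4 - b^3/3 + sqrt(2)*b^2/2 + sqrt(2)*exp(3*b)/3


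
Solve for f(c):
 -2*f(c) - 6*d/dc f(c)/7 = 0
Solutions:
 f(c) = C1*exp(-7*c/3)


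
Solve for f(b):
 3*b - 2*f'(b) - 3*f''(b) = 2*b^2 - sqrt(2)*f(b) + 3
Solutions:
 f(b) = C1*exp(b*(-1 + sqrt(1 + 3*sqrt(2)))/3) + C2*exp(-b*(1 + sqrt(1 + 3*sqrt(2)))/3) + sqrt(2)*b^2 - 3*sqrt(2)*b/2 + 4*b + 3 + 11*sqrt(2)/2


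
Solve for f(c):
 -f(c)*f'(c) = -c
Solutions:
 f(c) = -sqrt(C1 + c^2)
 f(c) = sqrt(C1 + c^2)


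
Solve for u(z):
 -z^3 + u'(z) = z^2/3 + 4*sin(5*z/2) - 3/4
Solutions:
 u(z) = C1 + z^4/4 + z^3/9 - 3*z/4 - 8*cos(5*z/2)/5


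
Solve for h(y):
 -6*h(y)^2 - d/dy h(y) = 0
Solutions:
 h(y) = 1/(C1 + 6*y)


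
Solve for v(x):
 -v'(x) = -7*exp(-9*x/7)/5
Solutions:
 v(x) = C1 - 49*exp(-9*x/7)/45


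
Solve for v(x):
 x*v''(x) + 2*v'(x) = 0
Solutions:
 v(x) = C1 + C2/x


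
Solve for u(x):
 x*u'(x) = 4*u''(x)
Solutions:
 u(x) = C1 + C2*erfi(sqrt(2)*x/4)


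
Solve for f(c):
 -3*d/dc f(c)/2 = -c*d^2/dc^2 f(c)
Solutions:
 f(c) = C1 + C2*c^(5/2)


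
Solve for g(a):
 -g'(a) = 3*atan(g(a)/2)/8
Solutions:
 Integral(1/atan(_y/2), (_y, g(a))) = C1 - 3*a/8


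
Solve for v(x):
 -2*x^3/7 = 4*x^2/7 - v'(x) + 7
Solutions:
 v(x) = C1 + x^4/14 + 4*x^3/21 + 7*x


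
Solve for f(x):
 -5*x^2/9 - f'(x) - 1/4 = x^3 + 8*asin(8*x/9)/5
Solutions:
 f(x) = C1 - x^4/4 - 5*x^3/27 - 8*x*asin(8*x/9)/5 - x/4 - sqrt(81 - 64*x^2)/5


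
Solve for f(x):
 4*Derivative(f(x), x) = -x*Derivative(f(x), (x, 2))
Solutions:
 f(x) = C1 + C2/x^3


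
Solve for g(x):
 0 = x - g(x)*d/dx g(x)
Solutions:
 g(x) = -sqrt(C1 + x^2)
 g(x) = sqrt(C1 + x^2)


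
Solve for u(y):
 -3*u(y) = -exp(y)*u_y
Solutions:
 u(y) = C1*exp(-3*exp(-y))


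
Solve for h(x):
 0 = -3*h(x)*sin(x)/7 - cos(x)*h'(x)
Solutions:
 h(x) = C1*cos(x)^(3/7)


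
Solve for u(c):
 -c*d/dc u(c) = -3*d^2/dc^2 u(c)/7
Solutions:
 u(c) = C1 + C2*erfi(sqrt(42)*c/6)


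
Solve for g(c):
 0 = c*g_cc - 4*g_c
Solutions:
 g(c) = C1 + C2*c^5


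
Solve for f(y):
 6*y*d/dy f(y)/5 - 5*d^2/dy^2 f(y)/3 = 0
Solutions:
 f(y) = C1 + C2*erfi(3*y/5)


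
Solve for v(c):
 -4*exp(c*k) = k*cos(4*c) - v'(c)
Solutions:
 v(c) = C1 + k*sin(4*c)/4 + 4*exp(c*k)/k


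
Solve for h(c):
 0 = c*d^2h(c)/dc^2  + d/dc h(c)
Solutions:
 h(c) = C1 + C2*log(c)


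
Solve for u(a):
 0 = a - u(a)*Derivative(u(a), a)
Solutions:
 u(a) = -sqrt(C1 + a^2)
 u(a) = sqrt(C1 + a^2)


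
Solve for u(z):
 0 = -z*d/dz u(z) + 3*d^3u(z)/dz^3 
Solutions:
 u(z) = C1 + Integral(C2*airyai(3^(2/3)*z/3) + C3*airybi(3^(2/3)*z/3), z)


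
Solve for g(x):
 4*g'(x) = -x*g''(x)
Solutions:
 g(x) = C1 + C2/x^3


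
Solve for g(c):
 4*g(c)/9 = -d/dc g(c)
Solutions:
 g(c) = C1*exp(-4*c/9)


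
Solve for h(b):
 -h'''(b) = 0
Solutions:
 h(b) = C1 + C2*b + C3*b^2


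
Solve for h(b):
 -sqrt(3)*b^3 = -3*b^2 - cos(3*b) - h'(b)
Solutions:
 h(b) = C1 + sqrt(3)*b^4/4 - b^3 - sin(3*b)/3


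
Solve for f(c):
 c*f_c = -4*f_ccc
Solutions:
 f(c) = C1 + Integral(C2*airyai(-2^(1/3)*c/2) + C3*airybi(-2^(1/3)*c/2), c)


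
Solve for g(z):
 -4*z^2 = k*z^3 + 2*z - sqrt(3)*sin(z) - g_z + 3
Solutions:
 g(z) = C1 + k*z^4/4 + 4*z^3/3 + z^2 + 3*z + sqrt(3)*cos(z)


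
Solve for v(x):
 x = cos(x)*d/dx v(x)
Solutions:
 v(x) = C1 + Integral(x/cos(x), x)


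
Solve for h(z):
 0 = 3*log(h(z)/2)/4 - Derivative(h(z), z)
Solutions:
 4*Integral(1/(-log(_y) + log(2)), (_y, h(z)))/3 = C1 - z


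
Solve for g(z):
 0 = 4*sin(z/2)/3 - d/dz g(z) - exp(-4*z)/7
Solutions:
 g(z) = C1 - 8*cos(z/2)/3 + exp(-4*z)/28


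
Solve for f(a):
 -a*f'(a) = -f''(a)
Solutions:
 f(a) = C1 + C2*erfi(sqrt(2)*a/2)


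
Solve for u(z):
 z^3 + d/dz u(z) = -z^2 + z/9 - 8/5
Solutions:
 u(z) = C1 - z^4/4 - z^3/3 + z^2/18 - 8*z/5


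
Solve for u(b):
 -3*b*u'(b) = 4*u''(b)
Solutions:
 u(b) = C1 + C2*erf(sqrt(6)*b/4)


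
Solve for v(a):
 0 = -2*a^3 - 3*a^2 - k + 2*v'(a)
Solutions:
 v(a) = C1 + a^4/4 + a^3/2 + a*k/2


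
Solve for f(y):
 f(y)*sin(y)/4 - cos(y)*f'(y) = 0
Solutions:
 f(y) = C1/cos(y)^(1/4)


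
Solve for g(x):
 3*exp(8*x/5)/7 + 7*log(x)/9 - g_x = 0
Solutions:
 g(x) = C1 + 7*x*log(x)/9 - 7*x/9 + 15*exp(8*x/5)/56


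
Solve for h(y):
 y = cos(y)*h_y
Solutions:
 h(y) = C1 + Integral(y/cos(y), y)


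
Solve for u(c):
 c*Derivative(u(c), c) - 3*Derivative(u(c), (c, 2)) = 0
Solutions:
 u(c) = C1 + C2*erfi(sqrt(6)*c/6)


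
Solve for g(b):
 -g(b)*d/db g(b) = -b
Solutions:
 g(b) = -sqrt(C1 + b^2)
 g(b) = sqrt(C1 + b^2)


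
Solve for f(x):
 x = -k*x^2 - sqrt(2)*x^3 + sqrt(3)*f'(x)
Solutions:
 f(x) = C1 + sqrt(3)*k*x^3/9 + sqrt(6)*x^4/12 + sqrt(3)*x^2/6


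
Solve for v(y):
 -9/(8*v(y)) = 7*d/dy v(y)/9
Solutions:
 v(y) = -sqrt(C1 - 567*y)/14
 v(y) = sqrt(C1 - 567*y)/14


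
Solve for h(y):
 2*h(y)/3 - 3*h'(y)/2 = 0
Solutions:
 h(y) = C1*exp(4*y/9)


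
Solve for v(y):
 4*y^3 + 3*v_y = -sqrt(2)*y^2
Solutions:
 v(y) = C1 - y^4/3 - sqrt(2)*y^3/9


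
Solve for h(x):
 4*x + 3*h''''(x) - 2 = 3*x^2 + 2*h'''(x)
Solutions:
 h(x) = C1 + C2*x + C3*x^2 + C4*exp(2*x/3) - x^5/40 - 5*x^4/48 - 19*x^3/24


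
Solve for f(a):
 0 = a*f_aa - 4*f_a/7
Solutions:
 f(a) = C1 + C2*a^(11/7)


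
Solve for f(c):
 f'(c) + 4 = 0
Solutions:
 f(c) = C1 - 4*c


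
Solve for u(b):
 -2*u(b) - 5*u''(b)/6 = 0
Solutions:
 u(b) = C1*sin(2*sqrt(15)*b/5) + C2*cos(2*sqrt(15)*b/5)


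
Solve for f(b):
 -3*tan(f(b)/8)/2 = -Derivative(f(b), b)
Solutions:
 f(b) = -8*asin(C1*exp(3*b/16)) + 8*pi
 f(b) = 8*asin(C1*exp(3*b/16))


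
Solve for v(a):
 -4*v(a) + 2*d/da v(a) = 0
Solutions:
 v(a) = C1*exp(2*a)


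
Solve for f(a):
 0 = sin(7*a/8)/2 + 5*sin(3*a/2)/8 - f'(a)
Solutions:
 f(a) = C1 - 4*cos(7*a/8)/7 - 5*cos(3*a/2)/12


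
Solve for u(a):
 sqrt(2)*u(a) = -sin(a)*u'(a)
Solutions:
 u(a) = C1*(cos(a) + 1)^(sqrt(2)/2)/(cos(a) - 1)^(sqrt(2)/2)


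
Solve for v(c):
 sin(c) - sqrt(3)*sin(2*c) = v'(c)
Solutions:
 v(c) = C1 - cos(c) + sqrt(3)*cos(2*c)/2


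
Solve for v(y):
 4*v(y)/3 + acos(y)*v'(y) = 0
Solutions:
 v(y) = C1*exp(-4*Integral(1/acos(y), y)/3)


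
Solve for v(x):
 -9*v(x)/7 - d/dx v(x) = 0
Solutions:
 v(x) = C1*exp(-9*x/7)


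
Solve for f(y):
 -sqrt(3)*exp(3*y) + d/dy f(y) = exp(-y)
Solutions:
 f(y) = C1 + sqrt(3)*exp(3*y)/3 - exp(-y)


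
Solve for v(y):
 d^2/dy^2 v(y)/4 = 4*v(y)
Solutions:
 v(y) = C1*exp(-4*y) + C2*exp(4*y)


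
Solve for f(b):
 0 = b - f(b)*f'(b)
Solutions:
 f(b) = -sqrt(C1 + b^2)
 f(b) = sqrt(C1 + b^2)


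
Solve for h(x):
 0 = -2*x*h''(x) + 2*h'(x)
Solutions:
 h(x) = C1 + C2*x^2


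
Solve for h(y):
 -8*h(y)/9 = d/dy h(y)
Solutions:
 h(y) = C1*exp(-8*y/9)


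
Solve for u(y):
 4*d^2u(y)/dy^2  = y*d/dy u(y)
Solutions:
 u(y) = C1 + C2*erfi(sqrt(2)*y/4)


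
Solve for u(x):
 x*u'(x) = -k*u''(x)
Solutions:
 u(x) = C1 + C2*sqrt(k)*erf(sqrt(2)*x*sqrt(1/k)/2)


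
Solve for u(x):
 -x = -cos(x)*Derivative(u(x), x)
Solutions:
 u(x) = C1 + Integral(x/cos(x), x)


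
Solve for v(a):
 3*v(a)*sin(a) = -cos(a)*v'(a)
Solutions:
 v(a) = C1*cos(a)^3


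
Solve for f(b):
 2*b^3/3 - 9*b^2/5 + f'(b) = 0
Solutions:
 f(b) = C1 - b^4/6 + 3*b^3/5


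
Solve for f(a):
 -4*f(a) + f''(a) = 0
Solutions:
 f(a) = C1*exp(-2*a) + C2*exp(2*a)


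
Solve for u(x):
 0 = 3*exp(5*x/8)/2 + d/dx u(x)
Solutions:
 u(x) = C1 - 12*exp(5*x/8)/5


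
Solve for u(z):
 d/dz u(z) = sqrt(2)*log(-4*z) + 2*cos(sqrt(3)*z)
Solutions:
 u(z) = C1 + sqrt(2)*z*(log(-z) - 1) + 2*sqrt(2)*z*log(2) + 2*sqrt(3)*sin(sqrt(3)*z)/3


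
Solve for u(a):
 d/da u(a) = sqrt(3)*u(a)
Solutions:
 u(a) = C1*exp(sqrt(3)*a)


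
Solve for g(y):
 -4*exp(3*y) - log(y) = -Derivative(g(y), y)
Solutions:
 g(y) = C1 + y*log(y) - y + 4*exp(3*y)/3


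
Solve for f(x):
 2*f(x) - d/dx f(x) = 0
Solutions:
 f(x) = C1*exp(2*x)


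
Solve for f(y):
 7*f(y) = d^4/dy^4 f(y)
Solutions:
 f(y) = C1*exp(-7^(1/4)*y) + C2*exp(7^(1/4)*y) + C3*sin(7^(1/4)*y) + C4*cos(7^(1/4)*y)


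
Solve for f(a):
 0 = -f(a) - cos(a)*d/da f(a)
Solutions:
 f(a) = C1*sqrt(sin(a) - 1)/sqrt(sin(a) + 1)


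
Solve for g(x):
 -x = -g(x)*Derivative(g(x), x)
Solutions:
 g(x) = -sqrt(C1 + x^2)
 g(x) = sqrt(C1 + x^2)


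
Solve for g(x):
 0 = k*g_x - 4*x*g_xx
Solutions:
 g(x) = C1 + x^(re(k)/4 + 1)*(C2*sin(log(x)*Abs(im(k))/4) + C3*cos(log(x)*im(k)/4))


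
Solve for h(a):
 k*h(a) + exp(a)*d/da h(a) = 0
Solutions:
 h(a) = C1*exp(k*exp(-a))


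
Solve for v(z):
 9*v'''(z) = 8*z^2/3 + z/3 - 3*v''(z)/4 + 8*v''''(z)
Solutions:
 v(z) = C1 + C2*z + C3*exp(z*(9 - sqrt(105))/16) + C4*exp(z*(9 + sqrt(105))/16) + 8*z^4/27 - 382*z^3/27 + 14776*z^2/27


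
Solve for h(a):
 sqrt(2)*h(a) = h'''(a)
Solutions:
 h(a) = C3*exp(2^(1/6)*a) + (C1*sin(2^(1/6)*sqrt(3)*a/2) + C2*cos(2^(1/6)*sqrt(3)*a/2))*exp(-2^(1/6)*a/2)


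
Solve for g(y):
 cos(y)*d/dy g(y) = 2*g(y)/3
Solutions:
 g(y) = C1*(sin(y) + 1)^(1/3)/(sin(y) - 1)^(1/3)


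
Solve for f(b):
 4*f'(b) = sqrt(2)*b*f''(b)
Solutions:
 f(b) = C1 + C2*b^(1 + 2*sqrt(2))
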